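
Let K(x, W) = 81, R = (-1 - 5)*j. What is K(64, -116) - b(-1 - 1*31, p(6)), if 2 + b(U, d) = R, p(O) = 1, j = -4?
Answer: 59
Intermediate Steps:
R = 24 (R = (-1 - 5)*(-4) = -6*(-4) = 24)
b(U, d) = 22 (b(U, d) = -2 + 24 = 22)
K(64, -116) - b(-1 - 1*31, p(6)) = 81 - 1*22 = 81 - 22 = 59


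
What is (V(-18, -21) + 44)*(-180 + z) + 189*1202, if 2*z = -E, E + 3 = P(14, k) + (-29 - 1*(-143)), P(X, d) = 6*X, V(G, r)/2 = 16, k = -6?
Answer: 206088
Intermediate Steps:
V(G, r) = 32 (V(G, r) = 2*16 = 32)
E = 195 (E = -3 + (6*14 + (-29 - 1*(-143))) = -3 + (84 + (-29 + 143)) = -3 + (84 + 114) = -3 + 198 = 195)
z = -195/2 (z = (-1*195)/2 = (½)*(-195) = -195/2 ≈ -97.500)
(V(-18, -21) + 44)*(-180 + z) + 189*1202 = (32 + 44)*(-180 - 195/2) + 189*1202 = 76*(-555/2) + 227178 = -21090 + 227178 = 206088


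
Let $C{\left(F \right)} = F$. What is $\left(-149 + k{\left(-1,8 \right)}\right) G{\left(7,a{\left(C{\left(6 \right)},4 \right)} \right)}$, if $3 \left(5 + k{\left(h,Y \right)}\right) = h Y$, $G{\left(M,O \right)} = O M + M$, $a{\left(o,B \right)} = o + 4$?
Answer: $- \frac{36190}{3} \approx -12063.0$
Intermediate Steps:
$a{\left(o,B \right)} = 4 + o$
$G{\left(M,O \right)} = M + M O$ ($G{\left(M,O \right)} = M O + M = M + M O$)
$k{\left(h,Y \right)} = -5 + \frac{Y h}{3}$ ($k{\left(h,Y \right)} = -5 + \frac{h Y}{3} = -5 + \frac{Y h}{3}$)
$\left(-149 + k{\left(-1,8 \right)}\right) G{\left(7,a{\left(C{\left(6 \right)},4 \right)} \right)} = \left(-149 - \left(5 - - \frac{8}{3}\right)\right) 7 \left(1 + \left(4 + 6\right)\right) = \left(-149 - \frac{23}{3}\right) 7 \left(1 + 10\right) = \left(-149 - \frac{23}{3}\right) 7 \cdot 11 = \left(- \frac{470}{3}\right) 77 = - \frac{36190}{3}$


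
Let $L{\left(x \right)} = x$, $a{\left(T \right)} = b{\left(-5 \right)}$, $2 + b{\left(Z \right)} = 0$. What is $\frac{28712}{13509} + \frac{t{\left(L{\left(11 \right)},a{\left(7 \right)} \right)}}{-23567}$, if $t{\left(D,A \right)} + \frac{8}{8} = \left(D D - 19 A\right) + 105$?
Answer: $\frac{673102837}{318366603} \approx 2.1142$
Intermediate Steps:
$b{\left(Z \right)} = -2$ ($b{\left(Z \right)} = -2 + 0 = -2$)
$a{\left(T \right)} = -2$
$t{\left(D,A \right)} = 104 + D^{2} - 19 A$ ($t{\left(D,A \right)} = -1 - \left(-105 + 19 A - D D\right) = -1 - \left(-105 - D^{2} + 19 A\right) = -1 + \left(105 + D^{2} - 19 A\right) = 104 + D^{2} - 19 A$)
$\frac{28712}{13509} + \frac{t{\left(L{\left(11 \right)},a{\left(7 \right)} \right)}}{-23567} = \frac{28712}{13509} + \frac{104 + 11^{2} - -38}{-23567} = 28712 \cdot \frac{1}{13509} + \left(104 + 121 + 38\right) \left(- \frac{1}{23567}\right) = \frac{28712}{13509} + 263 \left(- \frac{1}{23567}\right) = \frac{28712}{13509} - \frac{263}{23567} = \frac{673102837}{318366603}$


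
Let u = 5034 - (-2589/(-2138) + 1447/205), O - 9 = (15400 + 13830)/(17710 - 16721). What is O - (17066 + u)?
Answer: -9559363702751/433468810 ≈ -22053.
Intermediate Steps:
O = 38131/989 (O = 9 + (15400 + 13830)/(17710 - 16721) = 9 + 29230/989 = 38131/989 ≈ 38.555)
u = 2202727429/438290 (u = 5034 - (-2589*(-1/2138) + 1447*(1/205)) = 5034 - (2589/2138 + 1447/205) = 5034 - 1*3624431/438290 = 5034 - 3624431/438290 = 2202727429/438290 ≈ 5025.7)
O - (17066 + u) = 38131/989 - (17066 + 2202727429/438290) = 38131/989 - 1*9682584569/438290 = 38131/989 - 9682584569/438290 = -9559363702751/433468810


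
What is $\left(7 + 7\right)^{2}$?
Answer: $196$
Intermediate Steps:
$\left(7 + 7\right)^{2} = 14^{2} = 196$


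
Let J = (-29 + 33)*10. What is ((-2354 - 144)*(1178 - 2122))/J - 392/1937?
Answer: 570955908/9685 ≈ 58953.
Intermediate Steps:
J = 40 (J = 4*10 = 40)
((-2354 - 144)*(1178 - 2122))/J - 392/1937 = ((-2354 - 144)*(1178 - 2122))/40 - 392/1937 = -2498*(-944)*(1/40) - 392*1/1937 = 2358112*(1/40) - 392/1937 = 294764/5 - 392/1937 = 570955908/9685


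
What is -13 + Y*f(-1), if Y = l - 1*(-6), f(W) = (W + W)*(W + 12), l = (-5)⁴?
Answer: -13895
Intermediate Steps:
l = 625
f(W) = 2*W*(12 + W) (f(W) = (2*W)*(12 + W) = 2*W*(12 + W))
Y = 631 (Y = 625 - 1*(-6) = 625 + 6 = 631)
-13 + Y*f(-1) = -13 + 631*(2*(-1)*(12 - 1)) = -13 + 631*(2*(-1)*11) = -13 + 631*(-22) = -13 - 13882 = -13895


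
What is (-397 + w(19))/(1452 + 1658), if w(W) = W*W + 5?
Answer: -31/3110 ≈ -0.0099678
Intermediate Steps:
w(W) = 5 + W² (w(W) = W² + 5 = 5 + W²)
(-397 + w(19))/(1452 + 1658) = (-397 + (5 + 19²))/(1452 + 1658) = (-397 + (5 + 361))/3110 = (-397 + 366)*(1/3110) = -31*1/3110 = -31/3110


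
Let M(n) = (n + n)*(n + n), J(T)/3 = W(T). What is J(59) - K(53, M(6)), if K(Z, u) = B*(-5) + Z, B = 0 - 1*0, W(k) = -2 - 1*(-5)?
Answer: -44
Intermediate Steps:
W(k) = 3 (W(k) = -2 + 5 = 3)
J(T) = 9 (J(T) = 3*3 = 9)
M(n) = 4*n**2 (M(n) = (2*n)*(2*n) = 4*n**2)
B = 0 (B = 0 + 0 = 0)
K(Z, u) = Z (K(Z, u) = 0*(-5) + Z = 0 + Z = Z)
J(59) - K(53, M(6)) = 9 - 1*53 = 9 - 53 = -44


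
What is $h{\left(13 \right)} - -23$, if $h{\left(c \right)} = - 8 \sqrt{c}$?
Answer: $23 - 8 \sqrt{13} \approx -5.8444$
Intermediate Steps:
$h{\left(13 \right)} - -23 = - 8 \sqrt{13} - -23 = - 8 \sqrt{13} + 23 = 23 - 8 \sqrt{13}$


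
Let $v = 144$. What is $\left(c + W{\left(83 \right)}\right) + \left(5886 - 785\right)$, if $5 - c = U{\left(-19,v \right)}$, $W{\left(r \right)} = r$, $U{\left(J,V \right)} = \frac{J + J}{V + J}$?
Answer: $\frac{648663}{125} \approx 5189.3$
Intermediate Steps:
$U{\left(J,V \right)} = \frac{2 J}{J + V}$
$c = \frac{663}{125}$ ($c = 5 - 2 \left(-19\right) \frac{1}{-19 + 144} = 5 - 2 \left(-19\right) \frac{1}{125} = 5 - - \frac{38}{125} = 5 + \frac{38}{125} = \frac{663}{125} \approx 5.304$)
$\left(c + W{\left(83 \right)}\right) + \left(5886 - 785\right) = \left(\frac{663}{125} + 83\right) + \left(5886 - 785\right) = \frac{11038}{125} + \left(5886 - 785\right) = \frac{11038}{125} + 5101 = \frac{648663}{125}$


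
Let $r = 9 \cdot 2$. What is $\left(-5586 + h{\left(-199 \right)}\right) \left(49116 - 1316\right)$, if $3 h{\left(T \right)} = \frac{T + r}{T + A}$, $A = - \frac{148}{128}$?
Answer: $- \frac{1026067132880}{3843} \approx -2.67 \cdot 10^{8}$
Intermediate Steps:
$A = - \frac{37}{32}$ ($A = \left(-148\right) \frac{1}{128} = - \frac{37}{32} \approx -1.1563$)
$r = 18$
$h{\left(T \right)} = \frac{18 + T}{3 \left(- \frac{37}{32} + T\right)}$ ($h{\left(T \right)} = \frac{\left(T + 18\right) \frac{1}{T - \frac{37}{32}}}{3} = \frac{\left(18 + T\right) \frac{1}{- \frac{37}{32} + T}}{3} = \frac{\frac{1}{- \frac{37}{32} + T} \left(18 + T\right)}{3} = \frac{18 + T}{3 \left(- \frac{37}{32} + T\right)}$)
$\left(-5586 + h{\left(-199 \right)}\right) \left(49116 - 1316\right) = \left(-5586 + \frac{32 \left(18 - 199\right)}{3 \left(-37 + 32 \left(-199\right)\right)}\right) \left(49116 - 1316\right) = \left(-5586 + \frac{32}{3} \frac{1}{-37 - 6368} \left(-181\right)\right) 47800 = \left(-5586 + \frac{32}{3} \frac{1}{-6405} \left(-181\right)\right) 47800 = \left(-5586 + \frac{32}{3} \left(- \frac{1}{6405}\right) \left(-181\right)\right) 47800 = \left(-5586 + \frac{5792}{19215}\right) 47800 = \left(- \frac{107329198}{19215}\right) 47800 = - \frac{1026067132880}{3843}$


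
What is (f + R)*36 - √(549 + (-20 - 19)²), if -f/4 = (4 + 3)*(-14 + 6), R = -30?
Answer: 6984 - 3*√230 ≈ 6938.5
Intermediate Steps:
f = 224 (f = -4*(4 + 3)*(-14 + 6) = -28*(-8) = -4*(-56) = 224)
(f + R)*36 - √(549 + (-20 - 19)²) = (224 - 30)*36 - √(549 + (-20 - 19)²) = 194*36 - √(549 + (-39)²) = 6984 - √(549 + 1521) = 6984 - √2070 = 6984 - 3*√230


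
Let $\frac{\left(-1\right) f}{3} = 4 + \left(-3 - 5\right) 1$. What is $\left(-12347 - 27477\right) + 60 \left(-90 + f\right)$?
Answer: $-44504$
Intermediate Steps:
$f = 12$ ($f = - 3 \left(4 + \left(-3 - 5\right) 1\right) = - 3 \left(4 - 8\right) = \left(-3\right) \left(-4\right) = 12$)
$\left(-12347 - 27477\right) + 60 \left(-90 + f\right) = \left(-12347 - 27477\right) + 60 \left(-90 + 12\right) = -39824 + 60 \left(-78\right) = -39824 - 4680 = -44504$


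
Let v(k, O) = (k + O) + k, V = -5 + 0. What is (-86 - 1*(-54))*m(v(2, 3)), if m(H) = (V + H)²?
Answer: -128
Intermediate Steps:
V = -5
v(k, O) = O + 2*k (v(k, O) = (O + k) + k = O + 2*k)
m(H) = (-5 + H)²
(-86 - 1*(-54))*m(v(2, 3)) = (-86 - 1*(-54))*(-5 + (3 + 2*2))² = (-86 + 54)*(-5 + (3 + 4))² = -32*(-5 + 7)² = -32*2² = -32*4 = -128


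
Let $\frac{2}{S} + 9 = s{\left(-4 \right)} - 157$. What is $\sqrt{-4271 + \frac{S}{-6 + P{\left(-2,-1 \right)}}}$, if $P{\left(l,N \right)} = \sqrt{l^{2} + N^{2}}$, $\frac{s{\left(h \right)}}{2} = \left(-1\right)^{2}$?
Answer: $\frac{\sqrt{-172309142 + 28718204 \sqrt{5}}}{82 \sqrt{6 - \sqrt{5}}} \approx 65.353 i$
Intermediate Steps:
$s{\left(h \right)} = 2$ ($s{\left(h \right)} = 2 \left(-1\right)^{2} = 2 \cdot 1 = 2$)
$P{\left(l,N \right)} = \sqrt{N^{2} + l^{2}}$
$S = - \frac{1}{82}$ ($S = \frac{2}{-9 + \left(2 - 157\right)} = \frac{2}{-9 - 155} = \frac{2}{-164} = 2 \left(- \frac{1}{164}\right) = - \frac{1}{82} \approx -0.012195$)
$\sqrt{-4271 + \frac{S}{-6 + P{\left(-2,-1 \right)}}} = \sqrt{-4271 - \frac{1}{82 \left(-6 + \sqrt{\left(-1\right)^{2} + \left(-2\right)^{2}}\right)}} = \sqrt{-4271 - \frac{1}{82 \left(-6 + \sqrt{1 + 4}\right)}} = \sqrt{-4271 - \frac{1}{82 \left(-6 + \sqrt{5}\right)}}$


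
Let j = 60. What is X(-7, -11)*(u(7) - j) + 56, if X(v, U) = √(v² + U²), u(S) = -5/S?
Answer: 56 - 425*√170/7 ≈ -735.62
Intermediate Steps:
X(v, U) = √(U² + v²)
X(-7, -11)*(u(7) - j) + 56 = √((-11)² + (-7)²)*(-5/7 - 1*60) + 56 = √(121 + 49)*(-5*⅐ - 60) + 56 = √170*(-5/7 - 60) + 56 = √170*(-425/7) + 56 = -425*√170/7 + 56 = 56 - 425*√170/7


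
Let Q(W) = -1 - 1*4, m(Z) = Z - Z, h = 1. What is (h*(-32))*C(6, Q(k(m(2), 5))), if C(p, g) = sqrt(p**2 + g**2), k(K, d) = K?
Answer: -32*sqrt(61) ≈ -249.93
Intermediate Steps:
m(Z) = 0
Q(W) = -5 (Q(W) = -1 - 4 = -5)
C(p, g) = sqrt(g**2 + p**2)
(h*(-32))*C(6, Q(k(m(2), 5))) = (1*(-32))*sqrt((-5)**2 + 6**2) = -32*sqrt(25 + 36) = -32*sqrt(61)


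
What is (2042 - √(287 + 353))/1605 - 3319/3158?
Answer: 1121641/5068590 - 8*√10/1605 ≈ 0.20553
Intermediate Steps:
(2042 - √(287 + 353))/1605 - 3319/3158 = (2042 - √640)*(1/1605) - 3319*1/3158 = (2042 - 8*√10)*(1/1605) - 3319/3158 = (2042/1605 - 8*√10/1605) - 3319/3158 = 1121641/5068590 - 8*√10/1605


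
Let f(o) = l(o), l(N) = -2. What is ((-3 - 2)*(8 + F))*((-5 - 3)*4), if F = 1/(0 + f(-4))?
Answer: 1200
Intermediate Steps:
f(o) = -2
F = -½ (F = 1/(0 - 2) = 1/(-2) = -½ ≈ -0.50000)
((-3 - 2)*(8 + F))*((-5 - 3)*4) = ((-3 - 2)*(8 - ½))*((-5 - 3)*4) = (-5*15/2)*(-8*4) = -75/2*(-32) = 1200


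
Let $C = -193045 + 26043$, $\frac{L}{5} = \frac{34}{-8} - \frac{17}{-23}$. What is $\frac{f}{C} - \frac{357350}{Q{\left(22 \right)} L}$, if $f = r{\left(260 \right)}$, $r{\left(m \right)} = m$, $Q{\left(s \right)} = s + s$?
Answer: $\frac{1134374520}{2451893} \approx 462.65$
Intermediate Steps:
$Q{\left(s \right)} = 2 s$
$L = - \frac{1615}{92}$ ($L = 5 \left(\frac{34}{-8} - \frac{17}{-23}\right) = 5 \left(34 \left(- \frac{1}{8}\right) - - \frac{17}{23}\right) = 5 \left(- \frac{17}{4} + \frac{17}{23}\right) = 5 \left(- \frac{323}{92}\right) = - \frac{1615}{92} \approx -17.554$)
$f = 260$
$C = -167002$
$\frac{f}{C} - \frac{357350}{Q{\left(22 \right)} L} = \frac{260}{-167002} - \frac{357350}{2 \cdot 22 \left(- \frac{1615}{92}\right)} = 260 \left(- \frac{1}{167002}\right) - \frac{357350}{44 \left(- \frac{1615}{92}\right)} = - \frac{130}{83501} - \frac{357350}{- \frac{17765}{23}} = - \frac{130}{83501} - - \frac{1643810}{3553} = - \frac{130}{83501} + \frac{1643810}{3553} = \frac{1134374520}{2451893}$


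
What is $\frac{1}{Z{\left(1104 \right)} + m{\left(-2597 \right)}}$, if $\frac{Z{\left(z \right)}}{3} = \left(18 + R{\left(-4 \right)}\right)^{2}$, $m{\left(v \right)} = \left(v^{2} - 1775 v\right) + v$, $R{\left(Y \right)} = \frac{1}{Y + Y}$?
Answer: $\frac{64}{726556515} \approx 8.8087 \cdot 10^{-8}$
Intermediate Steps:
$R{\left(Y \right)} = \frac{1}{2 Y}$
$m{\left(v \right)} = v^{2} - 1774 v$
$Z{\left(z \right)} = \frac{61347}{64}$ ($Z{\left(z \right)} = 3 \left(18 + \frac{1}{2 \left(-4\right)}\right)^{2} = 3 \left(18 + \frac{1}{2} \left(- \frac{1}{4}\right)\right)^{2} = 3 \left(18 - \frac{1}{8}\right)^{2} = 3 \left(\frac{143}{8}\right)^{2} = 3 \cdot \frac{20449}{64} = \frac{61347}{64}$)
$\frac{1}{Z{\left(1104 \right)} + m{\left(-2597 \right)}} = \frac{1}{\frac{61347}{64} - 2597 \left(-1774 - 2597\right)} = \frac{1}{\frac{61347}{64} - -11351487} = \frac{1}{\frac{61347}{64} + 11351487} = \frac{1}{\frac{726556515}{64}} = \frac{64}{726556515}$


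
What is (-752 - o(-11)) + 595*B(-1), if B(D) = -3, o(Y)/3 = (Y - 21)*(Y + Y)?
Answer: -4649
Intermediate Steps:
o(Y) = 6*Y*(-21 + Y) (o(Y) = 3*((Y - 21)*(Y + Y)) = 3*((-21 + Y)*(2*Y)) = 3*(2*Y*(-21 + Y)) = 6*Y*(-21 + Y))
(-752 - o(-11)) + 595*B(-1) = (-752 - 6*(-11)*(-21 - 11)) + 595*(-3) = (-752 - 6*(-11)*(-32)) - 1785 = (-752 - 1*2112) - 1785 = (-752 - 2112) - 1785 = -2864 - 1785 = -4649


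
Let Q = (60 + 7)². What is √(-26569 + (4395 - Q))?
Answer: I*√26663 ≈ 163.29*I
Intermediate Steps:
Q = 4489 (Q = 67² = 4489)
√(-26569 + (4395 - Q)) = √(-26569 + (4395 - 1*4489)) = √(-26569 + (4395 - 4489)) = √(-26569 - 94) = √(-26663) = I*√26663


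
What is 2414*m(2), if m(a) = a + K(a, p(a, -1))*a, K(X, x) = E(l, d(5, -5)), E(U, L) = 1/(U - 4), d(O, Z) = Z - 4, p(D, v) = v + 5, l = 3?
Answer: 0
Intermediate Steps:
p(D, v) = 5 + v
d(O, Z) = -4 + Z
E(U, L) = 1/(-4 + U)
K(X, x) = -1 (K(X, x) = 1/(-4 + 3) = 1/(-1) = -1)
m(a) = 0 (m(a) = a - a = 0)
2414*m(2) = 2414*0 = 0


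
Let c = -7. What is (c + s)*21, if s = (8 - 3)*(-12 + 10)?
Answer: -357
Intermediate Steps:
s = -10 (s = 5*(-2) = -10)
(c + s)*21 = (-7 - 10)*21 = -17*21 = -357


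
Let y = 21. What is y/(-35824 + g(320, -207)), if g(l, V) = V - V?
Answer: -21/35824 ≈ -0.00058620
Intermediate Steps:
g(l, V) = 0
y/(-35824 + g(320, -207)) = 21/(-35824 + 0) = 21/(-35824) = 21*(-1/35824) = -21/35824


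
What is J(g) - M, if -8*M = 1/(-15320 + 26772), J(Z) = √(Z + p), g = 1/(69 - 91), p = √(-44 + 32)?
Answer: 1/91616 + √(-22 + 968*I*√3)/22 ≈ 1.3075 + 1.3247*I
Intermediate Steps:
p = 2*I*√3 (p = √(-12) = 2*I*√3 ≈ 3.4641*I)
g = -1/22 (g = 1/(-22) = -1/22 ≈ -0.045455)
J(Z) = √(Z + 2*I*√3)
M = -1/91616 (M = -1/(8*(-15320 + 26772)) = -⅛/11452 = -⅛*1/11452 = -1/91616 ≈ -1.0915e-5)
J(g) - M = √(-1/22 + 2*I*√3) - 1*(-1/91616) = √(-1/22 + 2*I*√3) + 1/91616 = 1/91616 + √(-1/22 + 2*I*√3)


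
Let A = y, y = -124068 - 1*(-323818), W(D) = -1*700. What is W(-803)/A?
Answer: -14/3995 ≈ -0.0035044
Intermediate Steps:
W(D) = -700
y = 199750 (y = -124068 + 323818 = 199750)
A = 199750
W(-803)/A = -700/199750 = -700*1/199750 = -14/3995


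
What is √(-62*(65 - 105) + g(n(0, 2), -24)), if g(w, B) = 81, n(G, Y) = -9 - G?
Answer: √2561 ≈ 50.606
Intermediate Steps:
√(-62*(65 - 105) + g(n(0, 2), -24)) = √(-62*(65 - 105) + 81) = √(-62*(-40) + 81) = √(2480 + 81) = √2561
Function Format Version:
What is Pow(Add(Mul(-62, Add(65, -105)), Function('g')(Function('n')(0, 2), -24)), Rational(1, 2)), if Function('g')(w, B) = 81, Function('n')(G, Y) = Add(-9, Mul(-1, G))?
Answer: Pow(2561, Rational(1, 2)) ≈ 50.606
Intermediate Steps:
Pow(Add(Mul(-62, Add(65, -105)), Function('g')(Function('n')(0, 2), -24)), Rational(1, 2)) = Pow(Add(Mul(-62, Add(65, -105)), 81), Rational(1, 2)) = Pow(Add(Mul(-62, -40), 81), Rational(1, 2)) = Pow(Add(2480, 81), Rational(1, 2)) = Pow(2561, Rational(1, 2))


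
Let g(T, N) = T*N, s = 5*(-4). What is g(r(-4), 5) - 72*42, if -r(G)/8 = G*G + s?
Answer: -2864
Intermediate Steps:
s = -20
r(G) = 160 - 8*G² (r(G) = -8*(G*G - 20) = -8*(G² - 20) = -8*(-20 + G²) = 160 - 8*G²)
g(T, N) = N*T
g(r(-4), 5) - 72*42 = 5*(160 - 8*(-4)²) - 72*42 = 5*(160 - 8*16) - 3024 = 5*(160 - 128) - 3024 = 5*32 - 3024 = 160 - 3024 = -2864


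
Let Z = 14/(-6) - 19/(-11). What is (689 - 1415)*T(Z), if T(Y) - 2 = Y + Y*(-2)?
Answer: -1892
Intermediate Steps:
Z = -20/33 (Z = 14*(-1/6) - 19*(-1/11) = -7/3 + 19/11 = -20/33 ≈ -0.60606)
T(Y) = 2 - Y (T(Y) = 2 + (Y + Y*(-2)) = 2 + (Y - 2*Y) = 2 - Y)
(689 - 1415)*T(Z) = (689 - 1415)*(2 - 1*(-20/33)) = -726*(2 + 20/33) = -726*86/33 = -1892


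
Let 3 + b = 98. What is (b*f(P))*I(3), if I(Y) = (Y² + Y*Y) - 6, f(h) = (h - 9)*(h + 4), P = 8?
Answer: -13680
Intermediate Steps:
b = 95 (b = -3 + 98 = 95)
f(h) = (-9 + h)*(4 + h)
I(Y) = -6 + 2*Y² (I(Y) = (Y² + Y²) - 6 = 2*Y² - 6 = -6 + 2*Y²)
(b*f(P))*I(3) = (95*(-36 + 8² - 5*8))*(-6 + 2*3²) = (95*(-36 + 64 - 40))*(-6 + 2*9) = (95*(-12))*(-6 + 18) = -1140*12 = -13680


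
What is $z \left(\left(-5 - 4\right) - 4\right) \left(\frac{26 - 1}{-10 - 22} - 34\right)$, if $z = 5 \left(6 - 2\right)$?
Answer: $\frac{72345}{8} \approx 9043.1$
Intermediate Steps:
$z = 20$ ($z = 5 \cdot 4 = 20$)
$z \left(\left(-5 - 4\right) - 4\right) \left(\frac{26 - 1}{-10 - 22} - 34\right) = 20 \left(\left(-5 - 4\right) - 4\right) \left(\frac{26 - 1}{-10 - 22} - 34\right) = 20 \left(-9 - 4\right) \left(\frac{25}{-32} - 34\right) = 20 \left(-13\right) \left(25 \left(- \frac{1}{32}\right) - 34\right) = - 260 \left(- \frac{25}{32} - 34\right) = \left(-260\right) \left(- \frac{1113}{32}\right) = \frac{72345}{8}$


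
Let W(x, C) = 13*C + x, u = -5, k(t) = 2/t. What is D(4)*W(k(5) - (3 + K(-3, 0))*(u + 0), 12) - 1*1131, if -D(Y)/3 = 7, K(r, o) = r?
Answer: -22077/5 ≈ -4415.4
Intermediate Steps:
D(Y) = -21 (D(Y) = -3*7 = -21)
W(x, C) = x + 13*C
D(4)*W(k(5) - (3 + K(-3, 0))*(u + 0), 12) - 1*1131 = -21*((2/5 - (3 - 3)*(-5 + 0)) + 13*12) - 1*1131 = -21*((2*(⅕) - 0*(-5)) + 156) - 1131 = -21*((⅖ - 1*0) + 156) - 1131 = -21*((⅖ + 0) + 156) - 1131 = -21*(⅖ + 156) - 1131 = -21*782/5 - 1131 = -16422/5 - 1131 = -22077/5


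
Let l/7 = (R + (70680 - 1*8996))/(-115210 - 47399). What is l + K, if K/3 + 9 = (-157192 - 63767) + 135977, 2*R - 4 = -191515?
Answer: -82921332113/325218 ≈ -2.5497e+5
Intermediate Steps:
R = -191511/2 (R = 2 + (½)*(-191515) = 2 - 191515/2 = -191511/2 ≈ -95756.)
l = 477001/325218 (l = 7*((-191511/2 + (70680 - 1*8996))/(-115210 - 47399)) = 7*((-191511/2 + (70680 - 8996))/(-162609)) = 7*((-191511/2 + 61684)*(-1/162609)) = 7*(-68143/2*(-1/162609)) = 7*(68143/325218) = 477001/325218 ≈ 1.4667)
K = -254973 (K = -27 + 3*((-157192 - 63767) + 135977) = -27 + 3*(-220959 + 135977) = -27 + 3*(-84982) = -27 - 254946 = -254973)
l + K = 477001/325218 - 254973 = -82921332113/325218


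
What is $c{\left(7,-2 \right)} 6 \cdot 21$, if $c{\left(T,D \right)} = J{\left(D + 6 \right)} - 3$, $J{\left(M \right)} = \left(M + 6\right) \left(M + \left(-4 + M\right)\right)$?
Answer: $4662$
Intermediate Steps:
$J{\left(M \right)} = \left(-4 + 2 M\right) \left(6 + M\right)$ ($J{\left(M \right)} = \left(6 + M\right) \left(-4 + 2 M\right) = \left(-4 + 2 M\right) \left(6 + M\right)$)
$c{\left(T,D \right)} = 21 + 2 \left(6 + D\right)^{2} + 8 D$ ($c{\left(T,D \right)} = \left(-24 + 2 \left(D + 6\right)^{2} + 8 \left(D + 6\right)\right) - 3 = \left(-24 + 2 \left(6 + D\right)^{2} + 8 \left(6 + D\right)\right) - 3 = \left(-24 + 2 \left(6 + D\right)^{2} + \left(48 + 8 D\right)\right) - 3 = \left(24 + 2 \left(6 + D\right)^{2} + 8 D\right) - 3 = 21 + 2 \left(6 + D\right)^{2} + 8 D$)
$c{\left(7,-2 \right)} 6 \cdot 21 = \left(93 + 2 \left(-2\right)^{2} + 32 \left(-2\right)\right) 6 \cdot 21 = \left(93 + 2 \cdot 4 - 64\right) 6 \cdot 21 = \left(93 + 8 - 64\right) 6 \cdot 21 = 37 \cdot 6 \cdot 21 = 222 \cdot 21 = 4662$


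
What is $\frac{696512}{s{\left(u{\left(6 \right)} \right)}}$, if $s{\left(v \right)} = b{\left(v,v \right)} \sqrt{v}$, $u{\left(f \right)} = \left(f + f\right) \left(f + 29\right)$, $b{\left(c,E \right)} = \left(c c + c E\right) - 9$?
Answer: $\frac{348256 \sqrt{105}}{37043055} \approx 0.096336$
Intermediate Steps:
$b{\left(c,E \right)} = -9 + c^{2} + E c$ ($b{\left(c,E \right)} = \left(c^{2} + E c\right) - 9 = -9 + c^{2} + E c$)
$u{\left(f \right)} = 2 f \left(29 + f\right)$
$s{\left(v \right)} = \sqrt{v} \left(-9 + 2 v^{2}\right)$ ($s{\left(v \right)} = \left(-9 + v^{2} + v v\right) \sqrt{v} = \left(-9 + v^{2} + v^{2}\right) \sqrt{v} = \left(-9 + 2 v^{2}\right) \sqrt{v} = \sqrt{v} \left(-9 + 2 v^{2}\right)$)
$\frac{696512}{s{\left(u{\left(6 \right)} \right)}} = \frac{696512}{\sqrt{2 \cdot 6 \left(29 + 6\right)} \left(-9 + 2 \left(2 \cdot 6 \left(29 + 6\right)\right)^{2}\right)} = \frac{696512}{\sqrt{2 \cdot 6 \cdot 35} \left(-9 + 2 \left(2 \cdot 6 \cdot 35\right)^{2}\right)} = \frac{696512}{\sqrt{420} \left(-9 + 2 \cdot 420^{2}\right)} = \frac{696512}{2 \sqrt{105} \left(-9 + 2 \cdot 176400\right)} = \frac{696512}{2 \sqrt{105} \left(-9 + 352800\right)} = \frac{696512}{2 \sqrt{105} \cdot 352791} = \frac{696512}{705582 \sqrt{105}} = 696512 \frac{\sqrt{105}}{74086110} = \frac{348256 \sqrt{105}}{37043055}$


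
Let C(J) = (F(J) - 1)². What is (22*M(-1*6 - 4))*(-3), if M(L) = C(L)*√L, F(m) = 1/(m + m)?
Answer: -14553*I*√10/200 ≈ -230.1*I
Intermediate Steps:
F(m) = 1/(2*m)
C(J) = (-1 + 1/(2*J))² (C(J) = (1/(2*J) - 1)² = (-1 + 1/(2*J))²)
M(L) = (-1 + 2*L)²/(4*L^(3/2)) (M(L) = ((-1 + 2*L)²/(4*L²))*√L = (-1 + 2*L)²/(4*L^(3/2)))
(22*M(-1*6 - 4))*(-3) = (22*((-1 + 2*(-1*6 - 4))²/(4*(-1*6 - 4)^(3/2))))*(-3) = (22*((-1 + 2*(-6 - 4))²/(4*(-6 - 4)^(3/2))))*(-3) = (22*((-1 + 2*(-10))²/(4*(-10)^(3/2))))*(-3) = (22*((I*√10/100)*(-1 - 20)²/4))*(-3) = (22*((¼)*(I*√10/100)*(-21)²))*(-3) = (22*((¼)*(I*√10/100)*441))*(-3) = (22*(441*I*√10/400))*(-3) = (4851*I*√10/200)*(-3) = -14553*I*√10/200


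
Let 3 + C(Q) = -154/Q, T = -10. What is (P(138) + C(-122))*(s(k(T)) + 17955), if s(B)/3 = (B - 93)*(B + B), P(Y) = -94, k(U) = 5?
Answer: -89439600/61 ≈ -1.4662e+6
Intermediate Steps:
s(B) = 6*B*(-93 + B) (s(B) = 3*((B - 93)*(B + B)) = 3*((-93 + B)*(2*B)) = 3*(2*B*(-93 + B)) = 6*B*(-93 + B))
C(Q) = -3 - 154/Q
(P(138) + C(-122))*(s(k(T)) + 17955) = (-94 + (-3 - 154/(-122)))*(6*5*(-93 + 5) + 17955) = (-94 + (-3 - 154*(-1/122)))*(6*5*(-88) + 17955) = (-94 + (-3 + 77/61))*(-2640 + 17955) = (-94 - 106/61)*15315 = -5840/61*15315 = -89439600/61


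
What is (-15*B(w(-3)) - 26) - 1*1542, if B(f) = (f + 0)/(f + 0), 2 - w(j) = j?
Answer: -1583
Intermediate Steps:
w(j) = 2 - j
B(f) = 1 (B(f) = f/f = 1)
(-15*B(w(-3)) - 26) - 1*1542 = (-15*1 - 26) - 1*1542 = (-15 - 26) - 1542 = -41 - 1542 = -1583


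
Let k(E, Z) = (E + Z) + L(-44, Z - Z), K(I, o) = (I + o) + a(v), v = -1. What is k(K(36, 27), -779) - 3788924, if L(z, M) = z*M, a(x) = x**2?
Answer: -3789639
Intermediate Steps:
K(I, o) = 1 + I + o (K(I, o) = (I + o) + (-1)**2 = (I + o) + 1 = 1 + I + o)
L(z, M) = M*z
k(E, Z) = E + Z (k(E, Z) = (E + Z) + (Z - Z)*(-44) = (E + Z) + 0*(-44) = (E + Z) + 0 = E + Z)
k(K(36, 27), -779) - 3788924 = ((1 + 36 + 27) - 779) - 3788924 = (64 - 779) - 3788924 = -715 - 3788924 = -3789639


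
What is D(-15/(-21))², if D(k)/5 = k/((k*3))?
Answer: 25/9 ≈ 2.7778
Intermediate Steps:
D(k) = 5/3 (D(k) = 5*(k/((k*3))) = 5*(k/((3*k))) = 5*(k*(1/(3*k))) = 5*(⅓) = 5/3)
D(-15/(-21))² = (5/3)² = 25/9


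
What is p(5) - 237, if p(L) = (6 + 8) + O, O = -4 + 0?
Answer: -227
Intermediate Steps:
O = -4
p(L) = 10 (p(L) = (6 + 8) - 4 = 14 - 4 = 10)
p(5) - 237 = 10 - 237 = -227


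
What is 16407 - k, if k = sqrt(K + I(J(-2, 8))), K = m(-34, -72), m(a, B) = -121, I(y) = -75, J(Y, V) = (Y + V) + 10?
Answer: 16407 - 14*I ≈ 16407.0 - 14.0*I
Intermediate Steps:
J(Y, V) = 10 + V + Y (J(Y, V) = (V + Y) + 10 = 10 + V + Y)
K = -121
k = 14*I (k = sqrt(-121 - 75) = sqrt(-196) = 14*I ≈ 14.0*I)
16407 - k = 16407 - 14*I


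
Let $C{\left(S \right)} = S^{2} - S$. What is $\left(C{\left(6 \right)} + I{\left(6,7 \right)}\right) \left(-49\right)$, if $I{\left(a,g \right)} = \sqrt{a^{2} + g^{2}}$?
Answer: $-1470 - 49 \sqrt{85} \approx -1921.8$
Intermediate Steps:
$\left(C{\left(6 \right)} + I{\left(6,7 \right)}\right) \left(-49\right) = \left(6 \left(-1 + 6\right) + \sqrt{6^{2} + 7^{2}}\right) \left(-49\right) = \left(6 \cdot 5 + \sqrt{36 + 49}\right) \left(-49\right) = \left(30 + \sqrt{85}\right) \left(-49\right) = -1470 - 49 \sqrt{85}$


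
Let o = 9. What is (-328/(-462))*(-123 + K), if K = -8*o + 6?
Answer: -1476/11 ≈ -134.18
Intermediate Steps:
K = -66 (K = -8*9 + 6 = -72 + 6 = -66)
(-328/(-462))*(-123 + K) = (-328/(-462))*(-123 - 66) = -328*(-1/462)*(-189) = (164/231)*(-189) = -1476/11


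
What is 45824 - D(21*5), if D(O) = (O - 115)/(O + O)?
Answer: 962305/21 ≈ 45824.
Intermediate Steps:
D(O) = (-115 + O)/(2*O) (D(O) = (-115 + O)/((2*O)) = (-115 + O)*(1/(2*O)) = (-115 + O)/(2*O))
45824 - D(21*5) = 45824 - (-115 + 21*5)/(2*(21*5)) = 45824 - (-115 + 105)/(2*105) = 45824 - (-10)/(2*105) = 45824 - 1*(-1/21) = 45824 + 1/21 = 962305/21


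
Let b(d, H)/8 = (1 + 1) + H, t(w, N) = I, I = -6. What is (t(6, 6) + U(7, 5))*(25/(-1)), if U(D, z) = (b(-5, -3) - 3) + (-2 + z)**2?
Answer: 200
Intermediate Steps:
t(w, N) = -6
b(d, H) = 16 + 8*H (b(d, H) = 8*((1 + 1) + H) = 8*(2 + H) = 16 + 8*H)
U(D, z) = -11 + (-2 + z)**2 (U(D, z) = ((16 + 8*(-3)) - 3) + (-2 + z)**2 = ((16 - 24) - 3) + (-2 + z)**2 = (-8 - 3) + (-2 + z)**2 = -11 + (-2 + z)**2)
(t(6, 6) + U(7, 5))*(25/(-1)) = (-6 + (-11 + (-2 + 5)**2))*(25/(-1)) = (-6 + (-11 + 3**2))*(25*(-1)) = (-6 + (-11 + 9))*(-25) = (-6 - 2)*(-25) = -8*(-25) = 200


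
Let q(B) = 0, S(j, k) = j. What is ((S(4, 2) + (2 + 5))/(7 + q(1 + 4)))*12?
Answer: 132/7 ≈ 18.857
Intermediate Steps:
((S(4, 2) + (2 + 5))/(7 + q(1 + 4)))*12 = ((4 + (2 + 5))/(7 + 0))*12 = ((4 + 7)/7)*12 = (11*(⅐))*12 = (11/7)*12 = 132/7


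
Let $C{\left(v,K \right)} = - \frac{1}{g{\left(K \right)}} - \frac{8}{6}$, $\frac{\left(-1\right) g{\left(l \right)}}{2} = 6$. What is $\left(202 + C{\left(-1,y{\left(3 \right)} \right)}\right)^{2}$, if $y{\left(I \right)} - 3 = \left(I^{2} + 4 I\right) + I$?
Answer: $\frac{644809}{16} \approx 40301.0$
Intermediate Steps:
$g{\left(l \right)} = -12$ ($g{\left(l \right)} = \left(-2\right) 6 = -12$)
$y{\left(I \right)} = 3 + I^{2} + 5 I$ ($y{\left(I \right)} = 3 + \left(\left(I^{2} + 4 I\right) + I\right) = 3 + \left(I^{2} + 5 I\right) = 3 + I^{2} + 5 I$)
$C{\left(v,K \right)} = - \frac{5}{4}$ ($C{\left(v,K \right)} = - \frac{1}{-12} - \frac{8}{6} = \left(-1\right) \left(- \frac{1}{12}\right) - \frac{4}{3} = \frac{1}{12} - \frac{4}{3} = - \frac{5}{4}$)
$\left(202 + C{\left(-1,y{\left(3 \right)} \right)}\right)^{2} = \left(202 - \frac{5}{4}\right)^{2} = \left(\frac{803}{4}\right)^{2} = \frac{644809}{16}$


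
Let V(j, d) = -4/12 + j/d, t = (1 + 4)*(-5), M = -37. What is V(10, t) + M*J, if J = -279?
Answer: 154834/15 ≈ 10322.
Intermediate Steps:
t = -25 (t = 5*(-5) = -25)
V(j, d) = -⅓ + j/d (V(j, d) = -4*1/12 + j/d = -⅓ + j/d)
V(10, t) + M*J = (10 - ⅓*(-25))/(-25) - 37*(-279) = -(10 + 25/3)/25 + 10323 = -1/25*55/3 + 10323 = -11/15 + 10323 = 154834/15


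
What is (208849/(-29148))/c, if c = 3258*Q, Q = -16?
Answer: 208849/1519426944 ≈ 0.00013745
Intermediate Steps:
c = -52128 (c = 3258*(-16) = -52128)
(208849/(-29148))/c = (208849/(-29148))/(-52128) = (208849*(-1/29148))*(-1/52128) = -208849/29148*(-1/52128) = 208849/1519426944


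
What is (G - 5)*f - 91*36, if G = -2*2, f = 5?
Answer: -3321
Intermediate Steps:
G = -4
(G - 5)*f - 91*36 = (-4 - 5)*5 - 91*36 = -9*5 - 3276 = -45 - 3276 = -3321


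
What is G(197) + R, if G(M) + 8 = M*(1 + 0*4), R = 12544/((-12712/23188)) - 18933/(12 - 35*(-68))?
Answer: -12325989719/542984 ≈ -22700.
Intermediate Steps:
R = -12428613695/542984 (R = 12544/((-12712*1/23188)) - 18933/(12 + 2380) = 12544/(-3178/5797) - 18933/2392 = 12544*(-5797/3178) - 18933*1/2392 = -5194112/227 - 18933/2392 = -12428613695/542984 ≈ -22889.)
G(M) = -8 + M (G(M) = -8 + M*(1 + 0*4) = -8 + M*(1 + 0) = -8 + M*1 = -8 + M)
G(197) + R = (-8 + 197) - 12428613695/542984 = 189 - 12428613695/542984 = -12325989719/542984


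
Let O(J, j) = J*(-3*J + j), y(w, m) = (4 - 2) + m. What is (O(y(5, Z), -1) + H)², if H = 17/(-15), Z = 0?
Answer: 51529/225 ≈ 229.02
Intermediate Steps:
y(w, m) = 2 + m
O(J, j) = J*(j - 3*J)
H = -17/15 (H = 17*(-1/15) = -17/15 ≈ -1.1333)
(O(y(5, Z), -1) + H)² = ((2 + 0)*(-1 - 3*(2 + 0)) - 17/15)² = (2*(-1 - 3*2) - 17/15)² = (2*(-1 - 6) - 17/15)² = (2*(-7) - 17/15)² = (-14 - 17/15)² = (-227/15)² = 51529/225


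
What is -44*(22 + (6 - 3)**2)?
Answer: -1364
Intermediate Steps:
-44*(22 + (6 - 3)**2) = -44*(22 + 3**2) = -44*(22 + 9) = -44*31 = -1364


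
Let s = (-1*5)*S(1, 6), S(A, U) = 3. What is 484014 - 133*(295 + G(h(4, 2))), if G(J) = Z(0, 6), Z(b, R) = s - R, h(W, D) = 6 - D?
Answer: 447572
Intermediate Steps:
s = -15 (s = -1*5*3 = -5*3 = -15)
Z(b, R) = -15 - R
G(J) = -21 (G(J) = -15 - 1*6 = -15 - 6 = -21)
484014 - 133*(295 + G(h(4, 2))) = 484014 - 133*(295 - 21) = 484014 - 133*274 = 484014 - 36442 = 447572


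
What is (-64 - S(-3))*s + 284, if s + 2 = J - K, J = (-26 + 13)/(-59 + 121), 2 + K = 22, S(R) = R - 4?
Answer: 96097/62 ≈ 1550.0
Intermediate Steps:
S(R) = -4 + R
K = 20 (K = -2 + 22 = 20)
J = -13/62 ≈ -0.20968
s = -1377/62 (s = -2 + (-13/62 - 1*20) = -2 + (-13/62 - 20) = -2 - 1253/62 = -1377/62 ≈ -22.210)
(-64 - S(-3))*s + 284 = (-64 - (-4 - 3))*(-1377/62) + 284 = (-64 - 1*(-7))*(-1377/62) + 284 = (-64 + 7)*(-1377/62) + 284 = -57*(-1377/62) + 284 = 78489/62 + 284 = 96097/62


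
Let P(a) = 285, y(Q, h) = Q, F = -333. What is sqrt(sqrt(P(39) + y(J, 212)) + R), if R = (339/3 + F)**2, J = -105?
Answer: sqrt(48400 + 6*sqrt(5)) ≈ 220.03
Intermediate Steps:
R = 48400 (R = (339/3 - 333)**2 = (339*(1/3) - 333)**2 = (113 - 333)**2 = (-220)**2 = 48400)
sqrt(sqrt(P(39) + y(J, 212)) + R) = sqrt(sqrt(285 - 105) + 48400) = sqrt(sqrt(180) + 48400) = sqrt(6*sqrt(5) + 48400) = sqrt(48400 + 6*sqrt(5))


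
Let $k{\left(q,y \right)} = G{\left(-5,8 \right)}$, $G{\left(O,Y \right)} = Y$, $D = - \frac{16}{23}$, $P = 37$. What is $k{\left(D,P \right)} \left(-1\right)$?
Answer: $-8$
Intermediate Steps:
$D = - \frac{16}{23}$ ($D = \left(-16\right) \frac{1}{23} = - \frac{16}{23} \approx -0.69565$)
$k{\left(q,y \right)} = 8$
$k{\left(D,P \right)} \left(-1\right) = 8 \left(-1\right) = -8$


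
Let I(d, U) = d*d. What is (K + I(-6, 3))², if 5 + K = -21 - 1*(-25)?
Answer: 1225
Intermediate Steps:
I(d, U) = d²
K = -1 (K = -5 + (-21 - 1*(-25)) = -5 + (-21 + 25) = -5 + 4 = -1)
(K + I(-6, 3))² = (-1 + (-6)²)² = (-1 + 36)² = 35² = 1225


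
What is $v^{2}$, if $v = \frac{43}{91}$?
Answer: $\frac{1849}{8281} \approx 0.22328$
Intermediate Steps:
$v = \frac{43}{91}$ ($v = 43 \cdot \frac{1}{91} = \frac{43}{91} \approx 0.47253$)
$v^{2} = \left(\frac{43}{91}\right)^{2} = \frac{1849}{8281}$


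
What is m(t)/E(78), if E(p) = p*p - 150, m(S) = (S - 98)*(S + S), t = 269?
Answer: 15333/989 ≈ 15.504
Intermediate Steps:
m(S) = 2*S*(-98 + S) (m(S) = (-98 + S)*(2*S) = 2*S*(-98 + S))
E(p) = -150 + p² (E(p) = p² - 150 = -150 + p²)
m(t)/E(78) = (2*269*(-98 + 269))/(-150 + 78²) = (2*269*171)/(-150 + 6084) = 91998/5934 = 91998*(1/5934) = 15333/989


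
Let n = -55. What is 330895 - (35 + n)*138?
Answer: 333655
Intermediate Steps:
330895 - (35 + n)*138 = 330895 - (35 - 55)*138 = 330895 - (-20)*138 = 330895 - 1*(-2760) = 330895 + 2760 = 333655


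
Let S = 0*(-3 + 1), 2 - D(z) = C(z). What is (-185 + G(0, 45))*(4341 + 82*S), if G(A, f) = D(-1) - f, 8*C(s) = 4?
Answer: -1983837/2 ≈ -9.9192e+5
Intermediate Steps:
C(s) = ½ (C(s) = (⅛)*4 = ½)
D(z) = 3/2 (D(z) = 2 - 1*½ = 2 - ½ = 3/2)
S = 0 (S = 0*(-2) = 0)
G(A, f) = 3/2 - f
(-185 + G(0, 45))*(4341 + 82*S) = (-185 + (3/2 - 1*45))*(4341 + 82*0) = (-185 + (3/2 - 45))*(4341 + 0) = (-185 - 87/2)*4341 = -457/2*4341 = -1983837/2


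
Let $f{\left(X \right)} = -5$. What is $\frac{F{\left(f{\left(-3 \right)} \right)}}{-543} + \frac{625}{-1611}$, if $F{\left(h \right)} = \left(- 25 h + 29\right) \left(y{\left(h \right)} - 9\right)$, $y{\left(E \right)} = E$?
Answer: $\frac{1044647}{291591} \approx 3.5826$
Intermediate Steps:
$F{\left(h \right)} = \left(-9 + h\right) \left(29 - 25 h\right)$ ($F{\left(h \right)} = \left(- 25 h + 29\right) \left(h - 9\right) = \left(29 - 25 h\right) \left(-9 + h\right) = \left(-9 + h\right) \left(29 - 25 h\right)$)
$\frac{F{\left(f{\left(-3 \right)} \right)}}{-543} + \frac{625}{-1611} = \frac{-261 - 25 \left(-5\right)^{2} + 254 \left(-5\right)}{-543} + \frac{625}{-1611} = \left(-261 - 625 - 1270\right) \left(- \frac{1}{543}\right) + 625 \left(- \frac{1}{1611}\right) = \left(-261 - 625 - 1270\right) \left(- \frac{1}{543}\right) - \frac{625}{1611} = \left(-2156\right) \left(- \frac{1}{543}\right) - \frac{625}{1611} = \frac{2156}{543} - \frac{625}{1611} = \frac{1044647}{291591}$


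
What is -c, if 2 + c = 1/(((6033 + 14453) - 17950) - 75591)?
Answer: 146111/73055 ≈ 2.0000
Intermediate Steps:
c = -146111/73055 (c = -2 + 1/(((6033 + 14453) - 17950) - 75591) = -2 + 1/((20486 - 17950) - 75591) = -2 + 1/(2536 - 75591) = -2 + 1/(-73055) = -2 - 1/73055 = -146111/73055 ≈ -2.0000)
-c = -1*(-146111/73055) = 146111/73055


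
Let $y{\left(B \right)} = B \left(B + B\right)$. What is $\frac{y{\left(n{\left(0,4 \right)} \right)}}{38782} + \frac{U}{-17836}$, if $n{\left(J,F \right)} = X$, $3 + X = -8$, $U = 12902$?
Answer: $- \frac{124012263}{172928938} \approx -0.71713$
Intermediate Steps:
$X = -11$ ($X = -3 - 8 = -11$)
$n{\left(J,F \right)} = -11$
$y{\left(B \right)} = 2 B^{2}$ ($y{\left(B \right)} = B 2 B = 2 B^{2}$)
$\frac{y{\left(n{\left(0,4 \right)} \right)}}{38782} + \frac{U}{-17836} = \frac{2 \left(-11\right)^{2}}{38782} + \frac{12902}{-17836} = 2 \cdot 121 \cdot \frac{1}{38782} + 12902 \left(- \frac{1}{17836}\right) = 242 \cdot \frac{1}{38782} - \frac{6451}{8918} = \frac{121}{19391} - \frac{6451}{8918} = - \frac{124012263}{172928938}$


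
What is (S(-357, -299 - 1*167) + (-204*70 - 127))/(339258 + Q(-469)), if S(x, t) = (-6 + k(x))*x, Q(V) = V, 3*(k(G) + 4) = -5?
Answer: -10242/338789 ≈ -0.030231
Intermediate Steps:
k(G) = -17/3 (k(G) = -4 + (⅓)*(-5) = -4 - 5/3 = -17/3)
S(x, t) = -35*x/3 (S(x, t) = (-6 - 17/3)*x = -35*x/3)
(S(-357, -299 - 1*167) + (-204*70 - 127))/(339258 + Q(-469)) = (-35/3*(-357) + (-204*70 - 127))/(339258 - 469) = (4165 + (-14280 - 127))/338789 = (4165 - 14407)*(1/338789) = -10242*1/338789 = -10242/338789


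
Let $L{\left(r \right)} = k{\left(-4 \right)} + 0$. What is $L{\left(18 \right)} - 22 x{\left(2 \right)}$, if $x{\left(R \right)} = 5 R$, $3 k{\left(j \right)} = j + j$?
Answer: $- \frac{668}{3} \approx -222.67$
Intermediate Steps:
$k{\left(j \right)} = \frac{2 j}{3}$ ($k{\left(j \right)} = \frac{j + j}{3} = \frac{2 j}{3}$)
$L{\left(r \right)} = - \frac{8}{3}$ ($L{\left(r \right)} = \frac{2}{3} \left(-4\right) + 0 = - \frac{8}{3} + 0 = - \frac{8}{3}$)
$L{\left(18 \right)} - 22 x{\left(2 \right)} = - \frac{8}{3} - 22 \cdot 5 \cdot 2 = - \frac{8}{3} - 220 = - \frac{668}{3}$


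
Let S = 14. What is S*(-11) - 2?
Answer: -156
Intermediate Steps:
S*(-11) - 2 = 14*(-11) - 2 = -154 - 2 = -156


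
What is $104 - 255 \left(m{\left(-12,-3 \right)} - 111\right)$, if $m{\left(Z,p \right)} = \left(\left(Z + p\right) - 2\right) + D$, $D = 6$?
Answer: $31214$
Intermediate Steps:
$m{\left(Z,p \right)} = 4 + Z + p$ ($m{\left(Z,p \right)} = \left(\left(Z + p\right) - 2\right) + 6 = \left(-2 + Z + p\right) + 6 = 4 + Z + p$)
$104 - 255 \left(m{\left(-12,-3 \right)} - 111\right) = 104 - 255 \left(\left(4 - 12 - 3\right) - 111\right) = 104 - 255 \left(-11 - 111\right) = 104 - -31110 = 104 + 31110 = 31214$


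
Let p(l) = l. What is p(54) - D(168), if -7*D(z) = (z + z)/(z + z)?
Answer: 379/7 ≈ 54.143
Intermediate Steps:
D(z) = -⅐ (D(z) = -(z + z)/(7*(z + z)) = -2*z/(7*(2*z)) = -2*z*1/(2*z)/7 = -⅐*1 = -⅐)
p(54) - D(168) = 54 - 1*(-⅐) = 54 + ⅐ = 379/7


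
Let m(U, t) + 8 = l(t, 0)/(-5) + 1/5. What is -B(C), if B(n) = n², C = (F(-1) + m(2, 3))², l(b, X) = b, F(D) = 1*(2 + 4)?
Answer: -20736/625 ≈ -33.178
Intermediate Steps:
F(D) = 6 (F(D) = 1*6 = 6)
m(U, t) = -39/5 - t/5 (m(U, t) = -8 + (t/(-5) + 1/5) = -8 + (t*(-⅕) + 1*(⅕)) = -8 + (-t/5 + ⅕) = -8 + (⅕ - t/5) = -39/5 - t/5)
C = 144/25 (C = (6 + (-39/5 - ⅕*3))² = (6 + (-39/5 - ⅗))² = (6 - 42/5)² = (-12/5)² = 144/25 ≈ 5.7600)
-B(C) = -(144/25)² = -1*20736/625 = -20736/625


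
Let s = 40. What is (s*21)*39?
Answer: 32760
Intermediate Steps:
(s*21)*39 = (40*21)*39 = 840*39 = 32760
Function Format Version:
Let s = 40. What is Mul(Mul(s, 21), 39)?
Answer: 32760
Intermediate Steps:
Mul(Mul(s, 21), 39) = Mul(Mul(40, 21), 39) = Mul(840, 39) = 32760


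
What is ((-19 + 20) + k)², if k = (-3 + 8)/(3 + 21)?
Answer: 841/576 ≈ 1.4601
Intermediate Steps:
k = 5/24 ≈ 0.20833
((-19 + 20) + k)² = ((-19 + 20) + 5/24)² = (1 + 5/24)² = (29/24)² = 841/576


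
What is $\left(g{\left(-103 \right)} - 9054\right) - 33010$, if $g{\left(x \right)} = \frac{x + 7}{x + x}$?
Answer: $- \frac{4332544}{103} \approx -42064.0$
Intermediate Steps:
$g{\left(x \right)} = \frac{7 + x}{2 x}$
$\left(g{\left(-103 \right)} - 9054\right) - 33010 = \left(\frac{7 - 103}{2 \left(-103\right)} - 9054\right) - 33010 = \left(\frac{1}{2} \left(- \frac{1}{103}\right) \left(-96\right) - 9054\right) - 33010 = \left(\frac{48}{103} - 9054\right) - 33010 = - \frac{932514}{103} - 33010 = - \frac{4332544}{103}$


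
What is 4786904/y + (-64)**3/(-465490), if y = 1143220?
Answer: 63198605166/13303936945 ≈ 4.7504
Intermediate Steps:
4786904/y + (-64)**3/(-465490) = 4786904/1143220 + (-64)**3/(-465490) = 4786904*(1/1143220) - 262144*(-1/465490) = 1196726/285805 + 131072/232745 = 63198605166/13303936945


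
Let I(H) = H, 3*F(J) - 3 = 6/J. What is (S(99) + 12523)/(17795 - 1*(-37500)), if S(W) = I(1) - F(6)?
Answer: 37568/165885 ≈ 0.22647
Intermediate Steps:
F(J) = 1 + 2/J (F(J) = 1 + (6/J)/3 = 1 + 2/J)
S(W) = -⅓ (S(W) = 1 - (2 + 6)/6 = 1 - 8/6 = 1 - 1*4/3 = 1 - 4/3 = -⅓)
(S(99) + 12523)/(17795 - 1*(-37500)) = (-⅓ + 12523)/(17795 - 1*(-37500)) = 37568/(3*(17795 + 37500)) = (37568/3)/55295 = (37568/3)*(1/55295) = 37568/165885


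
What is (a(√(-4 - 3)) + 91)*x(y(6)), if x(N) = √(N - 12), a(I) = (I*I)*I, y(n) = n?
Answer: 7*√42 + 91*I*√6 ≈ 45.365 + 222.9*I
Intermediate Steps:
a(I) = I³ (a(I) = I²*I = I³)
x(N) = √(-12 + N)
(a(√(-4 - 3)) + 91)*x(y(6)) = ((√(-4 - 3))³ + 91)*√(-12 + 6) = ((√(-7))³ + 91)*√(-6) = ((I*√7)³ + 91)*(I*√6) = (-7*I*√7 + 91)*(I*√6) = (91 - 7*I*√7)*(I*√6) = I*√6*(91 - 7*I*√7)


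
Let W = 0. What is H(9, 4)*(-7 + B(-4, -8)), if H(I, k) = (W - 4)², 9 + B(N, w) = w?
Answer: -384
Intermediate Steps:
B(N, w) = -9 + w
H(I, k) = 16 (H(I, k) = (0 - 4)² = (-4)² = 16)
H(9, 4)*(-7 + B(-4, -8)) = 16*(-7 + (-9 - 8)) = 16*(-7 - 17) = 16*(-24) = -384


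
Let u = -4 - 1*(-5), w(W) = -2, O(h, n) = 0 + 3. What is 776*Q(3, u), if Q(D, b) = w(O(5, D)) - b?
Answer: -2328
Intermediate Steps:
O(h, n) = 3
u = 1 (u = -4 + 5 = 1)
Q(D, b) = -2 - b
776*Q(3, u) = 776*(-2 - 1*1) = 776*(-2 - 1) = 776*(-3) = -2328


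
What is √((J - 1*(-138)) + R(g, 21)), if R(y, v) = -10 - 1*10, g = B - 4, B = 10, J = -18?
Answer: 10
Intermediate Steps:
g = 6 (g = 10 - 4 = 6)
R(y, v) = -20 (R(y, v) = -10 - 10 = -20)
√((J - 1*(-138)) + R(g, 21)) = √((-18 - 1*(-138)) - 20) = √((-18 + 138) - 20) = √(120 - 20) = √100 = 10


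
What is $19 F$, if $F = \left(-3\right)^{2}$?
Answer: $171$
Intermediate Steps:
$F = 9$
$19 F = 19 \cdot 9 = 171$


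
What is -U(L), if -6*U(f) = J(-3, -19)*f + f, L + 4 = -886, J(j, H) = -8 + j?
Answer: 4450/3 ≈ 1483.3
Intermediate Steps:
L = -890 (L = -4 - 886 = -890)
U(f) = 5*f/3 (U(f) = -((-8 - 3)*f + f)/6 = -(-11*f + f)/6 = -(-5)*f/3 = 5*f/3)
-U(L) = -5*(-890)/3 = -1*(-4450/3) = 4450/3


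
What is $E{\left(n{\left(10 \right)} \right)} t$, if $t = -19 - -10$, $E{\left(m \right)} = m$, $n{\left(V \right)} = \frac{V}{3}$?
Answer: $-30$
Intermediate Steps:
$n{\left(V \right)} = \frac{V}{3}$ ($n{\left(V \right)} = V \frac{1}{3} = \frac{V}{3}$)
$t = -9$ ($t = -19 + 10 = -9$)
$E{\left(n{\left(10 \right)} \right)} t = \frac{1}{3} \cdot 10 \left(-9\right) = \frac{10}{3} \left(-9\right) = -30$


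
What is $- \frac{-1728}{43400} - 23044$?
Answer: $- \frac{125013484}{5425} \approx -23044.0$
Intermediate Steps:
$- \frac{-1728}{43400} - 23044 = \left(-1\right) \left(- \frac{216}{5425}\right) - 23044 = \frac{216}{5425} - 23044 = - \frac{125013484}{5425}$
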